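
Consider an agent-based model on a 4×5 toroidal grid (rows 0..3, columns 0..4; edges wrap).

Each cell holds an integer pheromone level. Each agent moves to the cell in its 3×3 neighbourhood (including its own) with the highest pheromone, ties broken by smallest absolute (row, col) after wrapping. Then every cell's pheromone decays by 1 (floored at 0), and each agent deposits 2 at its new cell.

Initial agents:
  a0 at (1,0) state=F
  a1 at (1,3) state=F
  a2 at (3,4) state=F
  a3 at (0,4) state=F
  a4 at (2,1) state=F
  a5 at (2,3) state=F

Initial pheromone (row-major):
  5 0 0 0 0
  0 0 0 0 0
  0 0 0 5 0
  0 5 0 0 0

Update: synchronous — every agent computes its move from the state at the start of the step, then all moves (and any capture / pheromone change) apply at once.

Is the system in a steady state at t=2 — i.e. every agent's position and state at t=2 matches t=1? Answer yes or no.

no

t=1: a0@(0,0) a1@(2,3) a2@(0,0) a3@(0,0) a4@(3,1) a5@(2,3) | pheromone: 10 0 0 0 0 / 0 0 0 0 0 / 0 0 0 8 0 / 0 6 0 0 0
t=2: a0@(0,0) a1@(2,3) a2@(0,0) a3@(0,0) a4@(0,0) a5@(2,3) | pheromone: 17 0 0 0 0 / 0 0 0 0 0 / 0 0 0 11 0 / 0 5 0 0 0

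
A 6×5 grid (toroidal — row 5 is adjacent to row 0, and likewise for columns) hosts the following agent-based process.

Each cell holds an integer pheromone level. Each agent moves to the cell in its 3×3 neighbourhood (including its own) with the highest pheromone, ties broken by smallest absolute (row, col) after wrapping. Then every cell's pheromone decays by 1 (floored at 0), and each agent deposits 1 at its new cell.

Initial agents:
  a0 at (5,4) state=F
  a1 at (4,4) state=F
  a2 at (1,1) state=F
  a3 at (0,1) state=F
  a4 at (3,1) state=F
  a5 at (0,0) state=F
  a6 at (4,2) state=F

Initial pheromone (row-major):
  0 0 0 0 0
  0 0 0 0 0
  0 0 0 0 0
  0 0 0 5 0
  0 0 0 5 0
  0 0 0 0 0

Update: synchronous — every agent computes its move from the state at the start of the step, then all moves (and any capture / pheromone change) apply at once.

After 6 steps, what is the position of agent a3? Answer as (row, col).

t=1: a0@(4,3) a1@(3,3) a2@(0,0) a3@(0,0) a4@(2,0) a5@(0,0) a6@(3,3) | pheromone: 3 0 0 0 0 / 0 0 0 0 0 / 1 0 0 0 0 / 0 0 0 6 0 / 0 0 0 5 0 / 0 0 0 0 0
t=2: a0@(3,3) a1@(3,3) a2@(0,0) a3@(0,0) a4@(2,0) a5@(0,0) a6@(3,3) | pheromone: 5 0 0 0 0 / 0 0 0 0 0 / 1 0 0 0 0 / 0 0 0 8 0 / 0 0 0 4 0 / 0 0 0 0 0
t=3: a0@(3,3) a1@(3,3) a2@(0,0) a3@(0,0) a4@(2,0) a5@(0,0) a6@(3,3) | pheromone: 7 0 0 0 0 / 0 0 0 0 0 / 1 0 0 0 0 / 0 0 0 10 0 / 0 0 0 3 0 / 0 0 0 0 0
t=4: a0@(3,3) a1@(3,3) a2@(0,0) a3@(0,0) a4@(2,0) a5@(0,0) a6@(3,3) | pheromone: 9 0 0 0 0 / 0 0 0 0 0 / 1 0 0 0 0 / 0 0 0 12 0 / 0 0 0 2 0 / 0 0 0 0 0
t=5: a0@(3,3) a1@(3,3) a2@(0,0) a3@(0,0) a4@(2,0) a5@(0,0) a6@(3,3) | pheromone: 11 0 0 0 0 / 0 0 0 0 0 / 1 0 0 0 0 / 0 0 0 14 0 / 0 0 0 1 0 / 0 0 0 0 0
t=6: a0@(3,3) a1@(3,3) a2@(0,0) a3@(0,0) a4@(2,0) a5@(0,0) a6@(3,3) | pheromone: 13 0 0 0 0 / 0 0 0 0 0 / 1 0 0 0 0 / 0 0 0 16 0 / 0 0 0 0 0 / 0 0 0 0 0

(0, 0)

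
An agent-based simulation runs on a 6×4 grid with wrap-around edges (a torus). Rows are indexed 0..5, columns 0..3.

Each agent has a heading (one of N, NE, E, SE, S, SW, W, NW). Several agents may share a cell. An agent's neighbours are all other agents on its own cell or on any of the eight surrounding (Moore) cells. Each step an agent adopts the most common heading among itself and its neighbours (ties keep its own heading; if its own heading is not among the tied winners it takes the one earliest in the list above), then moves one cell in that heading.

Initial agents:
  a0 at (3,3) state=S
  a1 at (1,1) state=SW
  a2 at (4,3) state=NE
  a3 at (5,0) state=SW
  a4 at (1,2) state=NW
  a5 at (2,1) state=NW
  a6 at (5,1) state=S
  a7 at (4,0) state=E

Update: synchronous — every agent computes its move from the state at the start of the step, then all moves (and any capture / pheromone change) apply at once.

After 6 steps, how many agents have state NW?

7

t=1: a0@(4,3):S a1@(0,0):NW a2@(3,0):NE a3@(0,3):SW a4@(0,1):NW a5@(1,0):NW a6@(0,1):S a7@(5,0):S
t=2: a0@(5,3):S a1@(5,3):NW a2@(2,1):NE a3@(5,2):NW a4@(5,0):NW a5@(0,3):NW a6@(5,0):NW a7@(0,0):S
t=3: a0@(4,2):NW a1@(4,2):NW a2@(1,2):NE a3@(4,1):NW a4@(4,3):NW a5@(5,2):NW a6@(4,3):NW a7@(5,3):NW
t=4: a0@(3,1):NW a1@(3,1):NW a2@(0,3):NE a3@(3,0):NW a4@(3,2):NW a5@(4,1):NW a6@(3,2):NW a7@(4,2):NW
t=5: a0@(2,0):NW a1@(2,0):NW a2@(5,0):NE a3@(2,3):NW a4@(2,1):NW a5@(3,0):NW a6@(2,1):NW a7@(3,1):NW
t=6: a0@(1,3):NW a1@(1,3):NW a2@(4,1):NE a3@(1,2):NW a4@(1,0):NW a5@(2,3):NW a6@(1,0):NW a7@(2,0):NW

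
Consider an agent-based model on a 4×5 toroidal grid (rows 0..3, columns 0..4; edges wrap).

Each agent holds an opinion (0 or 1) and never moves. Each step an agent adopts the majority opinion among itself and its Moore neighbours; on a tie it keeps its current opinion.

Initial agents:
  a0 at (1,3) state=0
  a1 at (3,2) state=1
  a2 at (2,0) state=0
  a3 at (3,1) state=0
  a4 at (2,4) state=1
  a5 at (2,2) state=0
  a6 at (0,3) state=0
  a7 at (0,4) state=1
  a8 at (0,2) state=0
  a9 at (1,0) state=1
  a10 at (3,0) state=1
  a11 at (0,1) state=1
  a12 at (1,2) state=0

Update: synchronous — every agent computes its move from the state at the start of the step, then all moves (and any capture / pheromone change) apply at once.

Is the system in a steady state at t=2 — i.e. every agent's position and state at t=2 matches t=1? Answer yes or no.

t=1: a0@(1,3):0 a1@(3,2):0 a2@(2,0):1 a3@(3,1):0 a4@(2,4):1 a5@(2,2):0 a6@(0,3):0 a7@(0,4):1 a8@(0,2):0 a9@(1,0):1 a10@(3,0):1 a11@(0,1):1 a12@(1,2):0
t=2: a0@(1,3):0 a1@(3,2):0 a2@(2,0):1 a3@(3,1):0 a4@(2,4):1 a5@(2,2):0 a6@(0,3):0 a7@(0,4):1 a8@(0,2):0 a9@(1,0):1 a10@(3,0):1 a11@(0,1):0 a12@(1,2):0

no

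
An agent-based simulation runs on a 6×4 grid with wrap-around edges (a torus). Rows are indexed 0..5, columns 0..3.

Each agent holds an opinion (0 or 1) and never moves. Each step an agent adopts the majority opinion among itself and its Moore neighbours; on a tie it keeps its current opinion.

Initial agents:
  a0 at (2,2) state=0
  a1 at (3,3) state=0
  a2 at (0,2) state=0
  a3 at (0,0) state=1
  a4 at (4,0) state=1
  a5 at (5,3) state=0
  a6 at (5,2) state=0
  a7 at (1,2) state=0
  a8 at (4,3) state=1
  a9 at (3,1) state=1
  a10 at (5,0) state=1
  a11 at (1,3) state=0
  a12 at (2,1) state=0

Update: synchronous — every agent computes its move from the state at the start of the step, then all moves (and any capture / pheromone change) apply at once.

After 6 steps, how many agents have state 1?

t=1: a0@(2,2):0 a1@(3,3):0 a2@(0,2):0 a3@(0,0):1 a4@(4,0):1 a5@(5,3):1 a6@(5,2):0 a7@(1,2):0 a8@(4,3):1 a9@(3,1):1 a10@(5,0):1 a11@(1,3):0 a12@(2,1):0
t=2: (unchanged — steady state)

6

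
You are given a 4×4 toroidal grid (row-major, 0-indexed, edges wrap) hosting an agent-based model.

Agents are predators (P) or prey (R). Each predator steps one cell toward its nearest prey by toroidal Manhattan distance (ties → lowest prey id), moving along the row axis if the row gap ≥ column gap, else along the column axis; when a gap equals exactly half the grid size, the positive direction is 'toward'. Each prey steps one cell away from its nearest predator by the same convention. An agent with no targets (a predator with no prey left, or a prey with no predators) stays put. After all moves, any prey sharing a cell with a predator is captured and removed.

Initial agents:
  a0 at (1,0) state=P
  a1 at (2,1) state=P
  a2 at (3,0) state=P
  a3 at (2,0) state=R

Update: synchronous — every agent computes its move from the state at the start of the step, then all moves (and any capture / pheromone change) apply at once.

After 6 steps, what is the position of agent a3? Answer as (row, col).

t=1: a0@(2,0):P a1@(2,0):P a2@(2,0):P a3@(3,0):R
t=2: a0@(3,0):P a1@(3,0):P a2@(3,0):P a3@(0,0):R
t=3: a0@(0,0):P a1@(0,0):P a2@(0,0):P a3@(1,0):R
t=4: a0@(1,0):P a1@(1,0):P a2@(1,0):P a3@(2,0):R
t=5: a0@(2,0):P a1@(2,0):P a2@(2,0):P a3@(3,0):R
t=6: a0@(3,0):P a1@(3,0):P a2@(3,0):P a3@(0,0):R

(0, 0)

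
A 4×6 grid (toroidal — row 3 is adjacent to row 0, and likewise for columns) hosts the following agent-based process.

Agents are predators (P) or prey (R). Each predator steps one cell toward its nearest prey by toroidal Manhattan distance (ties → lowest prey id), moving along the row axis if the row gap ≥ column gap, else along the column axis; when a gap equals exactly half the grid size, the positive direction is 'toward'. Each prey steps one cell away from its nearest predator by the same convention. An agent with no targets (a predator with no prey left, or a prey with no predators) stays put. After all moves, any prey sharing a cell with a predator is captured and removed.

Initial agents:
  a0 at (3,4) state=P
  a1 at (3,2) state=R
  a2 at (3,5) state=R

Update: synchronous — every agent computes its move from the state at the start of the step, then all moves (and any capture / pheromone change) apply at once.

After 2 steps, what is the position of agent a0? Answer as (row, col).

t=1: a0@(3,5):P a1@(3,1):R a2@(3,0):R
t=2: a0@(3,0):P a1@(3,2):R a2@(3,1):R

(3, 0)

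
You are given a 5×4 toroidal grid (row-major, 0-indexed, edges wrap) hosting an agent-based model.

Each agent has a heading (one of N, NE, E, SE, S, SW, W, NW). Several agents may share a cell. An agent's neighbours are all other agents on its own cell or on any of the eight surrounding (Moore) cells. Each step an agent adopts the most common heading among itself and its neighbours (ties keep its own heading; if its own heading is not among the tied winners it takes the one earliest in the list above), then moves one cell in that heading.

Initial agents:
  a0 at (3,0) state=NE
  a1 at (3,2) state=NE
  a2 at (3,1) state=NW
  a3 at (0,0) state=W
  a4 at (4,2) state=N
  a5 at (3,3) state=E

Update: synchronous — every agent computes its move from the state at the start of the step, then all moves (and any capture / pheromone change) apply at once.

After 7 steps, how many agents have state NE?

6

t=1: a0@(2,1):NE a1@(2,3):NE a2@(2,2):NE a3@(0,3):W a4@(3,2):N a5@(2,0):NE
t=2: a0@(1,2):NE a1@(1,0):NE a2@(1,3):NE a3@(0,2):W a4@(2,3):NE a5@(1,1):NE
t=3: a0@(0,3):NE a1@(0,1):NE a2@(0,0):NE a3@(4,3):NE a4@(1,0):NE a5@(0,2):NE
t=4: a0@(4,0):NE a1@(4,2):NE a2@(4,1):NE a3@(3,0):NE a4@(0,1):NE a5@(4,3):NE
t=5: a0@(3,1):NE a1@(3,3):NE a2@(3,2):NE a3@(2,1):NE a4@(4,2):NE a5@(3,0):NE
t=6: a0@(2,2):NE a1@(2,0):NE a2@(2,3):NE a3@(1,2):NE a4@(3,3):NE a5@(2,1):NE
t=7: a0@(1,3):NE a1@(1,1):NE a2@(1,0):NE a3@(0,3):NE a4@(2,0):NE a5@(1,2):NE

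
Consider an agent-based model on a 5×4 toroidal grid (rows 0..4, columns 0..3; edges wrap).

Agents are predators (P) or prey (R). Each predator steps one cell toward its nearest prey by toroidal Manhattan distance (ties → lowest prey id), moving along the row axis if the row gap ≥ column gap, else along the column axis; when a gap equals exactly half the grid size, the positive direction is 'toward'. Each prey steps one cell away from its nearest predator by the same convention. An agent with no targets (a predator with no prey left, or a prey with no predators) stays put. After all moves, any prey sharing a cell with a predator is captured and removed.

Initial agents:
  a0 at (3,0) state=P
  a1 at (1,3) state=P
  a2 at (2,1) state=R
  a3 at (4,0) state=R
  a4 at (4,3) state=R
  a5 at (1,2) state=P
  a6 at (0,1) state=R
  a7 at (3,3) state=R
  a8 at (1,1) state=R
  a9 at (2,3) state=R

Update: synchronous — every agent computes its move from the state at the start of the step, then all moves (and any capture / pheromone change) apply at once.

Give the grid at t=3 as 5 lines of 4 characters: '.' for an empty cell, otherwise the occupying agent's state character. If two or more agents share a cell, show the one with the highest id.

..RR
P.RP
....
....
...P

t=1: a0@(4,0):P a1@(2,3):P a3@(0,0):R a4@(0,3):R a5@(1,1):P a6@(4,1):R a7@(3,2):R a8@(1,0):R a9@(3,3):R
t=2: a0@(0,0):P a1@(3,3):P a4@(1,3):R a5@(1,0):P a6@(4,2):R a7@(4,2):R a8@(1,3):R a9@(4,3):R
t=3: a0@(1,0):P a1@(4,3):P a4@(1,2):R a5@(1,3):P a6@(0,2):R a7@(0,2):R a8@(1,2):R a9@(0,3):R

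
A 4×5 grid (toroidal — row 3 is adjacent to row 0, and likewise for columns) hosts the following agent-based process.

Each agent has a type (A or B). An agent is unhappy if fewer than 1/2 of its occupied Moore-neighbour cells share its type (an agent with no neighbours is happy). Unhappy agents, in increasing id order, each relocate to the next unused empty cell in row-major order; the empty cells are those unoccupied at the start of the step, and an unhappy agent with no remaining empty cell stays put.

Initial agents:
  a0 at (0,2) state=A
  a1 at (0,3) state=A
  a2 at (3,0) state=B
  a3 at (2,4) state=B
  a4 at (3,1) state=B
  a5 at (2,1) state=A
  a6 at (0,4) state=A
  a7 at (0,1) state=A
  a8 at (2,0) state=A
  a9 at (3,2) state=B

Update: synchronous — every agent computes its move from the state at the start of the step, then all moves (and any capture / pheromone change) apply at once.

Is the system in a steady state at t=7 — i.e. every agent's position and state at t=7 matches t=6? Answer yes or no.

yes

t=1: a0@(0,2):A a1@(0,3):A a2@(0,0):B a3@(2,4):B a4@(1,0):B a5@(1,1):A a6@(0,4):A a7@(1,2):A a8@(1,3):A a9@(1,4):B
t=2: a0@(0,2):A a1@(0,3):A a2@(0,0):B a3@(2,4):B a4@(1,0):B a5@(1,1):A a6@(0,1):A a7@(1,2):A a8@(1,3):A a9@(1,4):B
t=3: (unchanged — steady state)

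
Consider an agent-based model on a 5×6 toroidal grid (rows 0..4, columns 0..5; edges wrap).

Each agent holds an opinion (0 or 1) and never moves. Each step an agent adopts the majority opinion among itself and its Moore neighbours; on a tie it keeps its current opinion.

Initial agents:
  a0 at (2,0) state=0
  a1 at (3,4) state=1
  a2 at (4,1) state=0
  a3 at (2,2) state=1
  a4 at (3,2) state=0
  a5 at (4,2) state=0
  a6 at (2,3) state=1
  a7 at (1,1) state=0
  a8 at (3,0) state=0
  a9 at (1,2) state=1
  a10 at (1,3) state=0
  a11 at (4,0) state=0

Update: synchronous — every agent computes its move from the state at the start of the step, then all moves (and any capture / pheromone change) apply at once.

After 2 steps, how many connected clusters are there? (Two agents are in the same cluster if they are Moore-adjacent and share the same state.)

2

t=1: a0@(2,0):0 a1@(3,4):1 a2@(4,1):0 a3@(2,2):1 a4@(3,2):0 a5@(4,2):0 a6@(2,3):1 a7@(1,1):0 a8@(3,0):0 a9@(1,2):1 a10@(1,3):1 a11@(4,0):0
t=2: (unchanged — steady state)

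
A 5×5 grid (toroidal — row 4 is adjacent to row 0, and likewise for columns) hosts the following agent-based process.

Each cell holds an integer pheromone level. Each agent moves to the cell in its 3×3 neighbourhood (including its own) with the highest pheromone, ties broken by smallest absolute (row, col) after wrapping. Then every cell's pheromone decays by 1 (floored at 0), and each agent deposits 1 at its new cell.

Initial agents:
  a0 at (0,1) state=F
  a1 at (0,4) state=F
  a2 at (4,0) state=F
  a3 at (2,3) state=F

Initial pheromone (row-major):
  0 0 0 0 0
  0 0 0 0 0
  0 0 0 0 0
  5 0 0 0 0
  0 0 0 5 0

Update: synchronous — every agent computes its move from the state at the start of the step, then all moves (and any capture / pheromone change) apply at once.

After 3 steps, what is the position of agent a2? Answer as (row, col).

t=1: a0@(0,0) a1@(4,3) a2@(3,0) a3@(1,2) | pheromone: 1 0 0 0 0 / 0 0 1 0 0 / 0 0 0 0 0 / 5 0 0 0 0 / 0 0 0 5 0
t=2: (unchanged — steady state)

(3, 0)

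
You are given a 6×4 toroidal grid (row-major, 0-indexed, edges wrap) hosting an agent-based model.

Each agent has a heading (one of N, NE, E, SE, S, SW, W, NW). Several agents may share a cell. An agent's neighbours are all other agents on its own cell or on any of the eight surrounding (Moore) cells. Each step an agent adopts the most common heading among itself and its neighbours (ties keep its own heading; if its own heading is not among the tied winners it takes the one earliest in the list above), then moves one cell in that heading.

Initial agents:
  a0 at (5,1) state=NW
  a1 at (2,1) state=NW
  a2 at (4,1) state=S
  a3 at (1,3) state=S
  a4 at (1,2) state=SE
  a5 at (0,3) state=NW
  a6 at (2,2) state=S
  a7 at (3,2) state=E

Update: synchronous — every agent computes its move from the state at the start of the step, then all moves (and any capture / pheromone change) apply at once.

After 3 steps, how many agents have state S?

t=1: a0@(4,0):NW a1@(1,0):NW a2@(5,1):S a3@(2,3):S a4@(2,2):S a5@(5,2):NW a6@(3,2):S a7@(4,2):S
t=2: a0@(3,3):NW a1@(0,3):NW a2@(0,1):S a3@(3,3):S a4@(3,2):S a5@(0,2):S a6@(4,2):S a7@(5,2):S
t=3: a0@(4,3):S a1@(1,3):S a2@(1,1):S a3@(4,3):S a4@(4,2):S a5@(1,2):S a6@(5,2):S a7@(0,2):S

8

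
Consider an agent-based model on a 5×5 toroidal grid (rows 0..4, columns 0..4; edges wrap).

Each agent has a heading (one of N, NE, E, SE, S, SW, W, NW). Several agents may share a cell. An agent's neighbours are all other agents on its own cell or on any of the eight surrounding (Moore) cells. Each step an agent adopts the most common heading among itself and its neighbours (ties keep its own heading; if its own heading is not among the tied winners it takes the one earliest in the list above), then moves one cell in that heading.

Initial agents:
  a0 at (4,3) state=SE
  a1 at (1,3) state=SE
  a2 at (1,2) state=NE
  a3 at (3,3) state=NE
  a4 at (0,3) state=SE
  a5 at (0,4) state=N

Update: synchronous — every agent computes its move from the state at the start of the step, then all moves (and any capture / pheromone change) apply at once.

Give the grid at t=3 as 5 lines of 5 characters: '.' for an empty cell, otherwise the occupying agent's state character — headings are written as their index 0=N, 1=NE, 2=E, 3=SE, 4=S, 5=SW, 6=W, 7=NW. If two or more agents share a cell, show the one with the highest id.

.....
.....
.3...
.33..
33...

t=1: a0@(0,4):SE a1@(2,4):SE a2@(2,3):SE a3@(2,4):NE a4@(1,4):SE a5@(1,0):SE
t=2: a0@(1,0):SE a1@(3,0):SE a2@(3,4):SE a3@(3,0):SE a4@(2,0):SE a5@(2,1):SE
t=3: a0@(2,1):SE a1@(4,1):SE a2@(4,0):SE a3@(4,1):SE a4@(3,1):SE a5@(3,2):SE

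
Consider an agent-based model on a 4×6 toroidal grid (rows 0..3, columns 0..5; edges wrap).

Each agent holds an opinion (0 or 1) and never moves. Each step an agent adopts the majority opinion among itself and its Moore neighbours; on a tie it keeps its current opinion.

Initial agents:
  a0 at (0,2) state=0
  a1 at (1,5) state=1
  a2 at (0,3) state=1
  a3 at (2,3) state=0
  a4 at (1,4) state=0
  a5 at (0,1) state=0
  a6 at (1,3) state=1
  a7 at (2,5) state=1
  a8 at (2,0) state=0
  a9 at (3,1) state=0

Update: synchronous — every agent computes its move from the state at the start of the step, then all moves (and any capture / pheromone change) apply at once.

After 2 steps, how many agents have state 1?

4

t=1: a0@(0,2):0 a1@(1,5):1 a2@(0,3):1 a3@(2,3):0 a4@(1,4):1 a5@(0,1):0 a6@(1,3):0 a7@(2,5):1 a8@(2,0):0 a9@(3,1):0
t=2: (unchanged — steady state)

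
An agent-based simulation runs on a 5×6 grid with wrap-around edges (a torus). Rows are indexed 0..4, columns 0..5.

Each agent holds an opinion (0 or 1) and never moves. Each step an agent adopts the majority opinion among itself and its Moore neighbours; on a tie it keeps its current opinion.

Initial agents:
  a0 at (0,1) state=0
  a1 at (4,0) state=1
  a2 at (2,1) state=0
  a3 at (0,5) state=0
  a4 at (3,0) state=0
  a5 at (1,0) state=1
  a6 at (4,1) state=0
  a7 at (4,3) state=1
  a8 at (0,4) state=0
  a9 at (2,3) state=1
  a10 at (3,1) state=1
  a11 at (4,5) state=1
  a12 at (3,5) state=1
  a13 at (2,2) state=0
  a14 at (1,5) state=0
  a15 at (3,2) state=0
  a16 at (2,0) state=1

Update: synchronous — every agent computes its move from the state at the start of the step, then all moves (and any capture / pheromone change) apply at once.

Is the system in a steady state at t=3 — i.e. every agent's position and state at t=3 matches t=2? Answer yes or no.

t=1: a0@(0,1):0 a1@(4,0):1 a2@(2,1):0 a3@(0,5):0 a4@(3,0):1 a5@(1,0):0 a6@(4,1):0 a7@(4,3):0 a8@(0,4):0 a9@(2,3):0 a10@(3,1):0 a11@(4,5):1 a12@(3,5):1 a13@(2,2):0 a14@(1,5):0 a15@(3,2):0 a16@(2,0):1
t=2: a0@(0,1):0 a1@(4,0):1 a2@(2,1):0 a3@(0,5):0 a4@(3,0):1 a5@(1,0):0 a6@(4,1):0 a7@(4,3):0 a8@(0,4):0 a9@(2,3):0 a10@(3,1):0 a11@(4,5):1 a12@(3,5):1 a13@(2,2):0 a14@(1,5):0 a15@(3,2):0 a16@(2,0):0
t=3: (unchanged — steady state)

yes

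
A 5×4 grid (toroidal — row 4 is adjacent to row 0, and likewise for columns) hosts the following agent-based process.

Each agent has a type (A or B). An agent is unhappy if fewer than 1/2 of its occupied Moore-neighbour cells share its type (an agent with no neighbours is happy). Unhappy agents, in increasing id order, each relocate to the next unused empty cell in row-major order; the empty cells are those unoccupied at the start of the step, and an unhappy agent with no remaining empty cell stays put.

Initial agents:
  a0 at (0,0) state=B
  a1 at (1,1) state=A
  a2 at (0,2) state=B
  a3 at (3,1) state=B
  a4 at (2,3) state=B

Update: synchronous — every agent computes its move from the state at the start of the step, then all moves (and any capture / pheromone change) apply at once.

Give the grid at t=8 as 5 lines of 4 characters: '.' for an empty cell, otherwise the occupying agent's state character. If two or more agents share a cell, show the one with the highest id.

t=1: a0@(0,1):B a1@(0,3):A a2@(1,0):B a3@(3,1):B a4@(2,3):B
t=2: a0@(0,1):B a1@(0,0):A a2@(1,0):B a3@(3,1):B a4@(2,3):B
t=3: a0@(0,1):B a1@(0,2):A a2@(1,0):B a3@(3,1):B a4@(2,3):B
t=4: a0@(0,1):B a1@(0,0):A a2@(1,0):B a3@(3,1):B a4@(2,3):B
t=5: a0@(0,1):B a1@(0,2):A a2@(1,0):B a3@(3,1):B a4@(2,3):B
t=6: a0@(0,1):B a1@(0,0):A a2@(1,0):B a3@(3,1):B a4@(2,3):B
t=7: a0@(0,1):B a1@(0,2):A a2@(1,0):B a3@(3,1):B a4@(2,3):B
t=8: a0@(0,1):B a1@(0,0):A a2@(1,0):B a3@(3,1):B a4@(2,3):B

AB..
B...
...B
.B..
....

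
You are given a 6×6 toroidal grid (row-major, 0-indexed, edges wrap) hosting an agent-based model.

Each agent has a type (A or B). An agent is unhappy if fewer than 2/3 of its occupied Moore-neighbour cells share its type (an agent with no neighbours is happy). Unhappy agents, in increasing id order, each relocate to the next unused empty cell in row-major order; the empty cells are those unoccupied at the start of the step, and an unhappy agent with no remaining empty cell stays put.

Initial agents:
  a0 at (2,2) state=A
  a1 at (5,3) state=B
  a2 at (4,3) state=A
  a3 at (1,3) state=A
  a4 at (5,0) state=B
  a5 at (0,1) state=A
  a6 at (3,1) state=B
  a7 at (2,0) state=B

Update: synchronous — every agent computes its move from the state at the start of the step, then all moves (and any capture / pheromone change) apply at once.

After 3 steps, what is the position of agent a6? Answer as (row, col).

(1, 3)

t=1: a0@(0,0):A a1@(0,2):B a2@(0,3):A a3@(1,3):A a4@(0,4):B a5@(0,5):A a6@(1,0):B a7@(2,0):B
t=2: a0@(0,1):A a1@(1,1):B a2@(1,2):A a3@(1,4):A a4@(1,5):B a5@(2,1):A a6@(2,2):B a7@(2,0):B
t=3: a0@(0,0):A a1@(0,2):B a2@(0,3):A a3@(0,4):A a4@(0,5):B a5@(1,0):A a6@(1,3):B a7@(2,0):B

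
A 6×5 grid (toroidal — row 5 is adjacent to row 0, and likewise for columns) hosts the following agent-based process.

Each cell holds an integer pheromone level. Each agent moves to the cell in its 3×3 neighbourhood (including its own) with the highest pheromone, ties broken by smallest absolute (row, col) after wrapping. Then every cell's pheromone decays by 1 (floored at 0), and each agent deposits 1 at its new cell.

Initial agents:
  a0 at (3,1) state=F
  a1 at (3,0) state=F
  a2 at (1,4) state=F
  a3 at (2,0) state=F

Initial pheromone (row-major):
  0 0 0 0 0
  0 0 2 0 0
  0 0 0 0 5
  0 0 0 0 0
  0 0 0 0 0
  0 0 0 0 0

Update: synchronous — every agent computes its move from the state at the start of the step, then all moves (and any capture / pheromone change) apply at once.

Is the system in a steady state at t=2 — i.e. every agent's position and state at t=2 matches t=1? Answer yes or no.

no

t=1: a0@(2,0) a1@(2,4) a2@(2,4) a3@(2,4) | pheromone: 0 0 0 0 0 / 0 0 1 0 0 / 1 0 0 0 7 / 0 0 0 0 0 / 0 0 0 0 0 / 0 0 0 0 0
t=2: a0@(2,4) a1@(2,4) a2@(2,4) a3@(2,4) | pheromone: 0 0 0 0 0 / 0 0 0 0 0 / 0 0 0 0 10 / 0 0 0 0 0 / 0 0 0 0 0 / 0 0 0 0 0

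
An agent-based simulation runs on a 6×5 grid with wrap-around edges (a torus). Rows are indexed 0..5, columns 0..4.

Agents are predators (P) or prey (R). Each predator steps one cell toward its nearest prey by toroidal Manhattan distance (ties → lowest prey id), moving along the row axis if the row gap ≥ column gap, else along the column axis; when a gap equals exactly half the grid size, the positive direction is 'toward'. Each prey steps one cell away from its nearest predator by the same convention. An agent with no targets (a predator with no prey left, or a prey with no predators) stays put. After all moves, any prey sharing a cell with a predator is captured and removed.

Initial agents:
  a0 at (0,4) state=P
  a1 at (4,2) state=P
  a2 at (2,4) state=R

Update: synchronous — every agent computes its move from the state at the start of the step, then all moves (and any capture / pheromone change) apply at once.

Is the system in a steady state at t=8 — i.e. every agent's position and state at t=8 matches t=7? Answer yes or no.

t=1: a0@(1,4):P a1@(3,2):P a2@(3,4):R
t=2: a0@(2,4):P a1@(3,3):P a2@(4,4):R
t=3: a0@(3,4):P a1@(4,3):P a2@(5,4):R
t=4: a0@(4,4):P a1@(5,3):P a2@(0,4):R
t=5: a0@(5,4):P a1@(0,3):P a2@(1,4):R
t=6: a0@(0,4):P a1@(1,3):P a2@(2,4):R
t=7: a0@(1,4):P a1@(2,3):P a2@(3,4):R
t=8: a0@(2,4):P a1@(3,3):P a2@(4,4):R

no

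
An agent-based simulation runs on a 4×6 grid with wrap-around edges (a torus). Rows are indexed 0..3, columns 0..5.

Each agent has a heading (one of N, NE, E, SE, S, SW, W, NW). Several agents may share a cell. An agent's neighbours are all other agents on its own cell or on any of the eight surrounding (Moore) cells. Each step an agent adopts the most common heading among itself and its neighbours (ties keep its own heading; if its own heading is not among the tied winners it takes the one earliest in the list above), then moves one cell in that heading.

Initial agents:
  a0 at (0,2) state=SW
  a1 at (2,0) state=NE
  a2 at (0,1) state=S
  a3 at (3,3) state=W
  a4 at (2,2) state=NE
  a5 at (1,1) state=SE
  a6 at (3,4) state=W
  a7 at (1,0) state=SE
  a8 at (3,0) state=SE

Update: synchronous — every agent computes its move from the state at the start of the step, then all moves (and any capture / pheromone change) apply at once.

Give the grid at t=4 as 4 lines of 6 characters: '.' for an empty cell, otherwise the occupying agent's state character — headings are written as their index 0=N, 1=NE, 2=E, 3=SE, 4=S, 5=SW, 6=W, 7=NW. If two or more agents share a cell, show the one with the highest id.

3...33
....33
....33
....3.

t=1: a0@(1,1):SW a1@(3,1):SE a2@(1,2):SE a3@(3,2):W a4@(1,3):NE a5@(2,2):SE a6@(3,3):W a7@(2,1):SE a8@(0,1):SE
t=2: a0@(2,2):SE a1@(0,2):SE a2@(2,3):SE a3@(0,3):SE a4@(2,4):SE a5@(3,3):SE a6@(3,2):W a7@(3,2):SE a8@(1,2):SE
t=3: a0@(3,3):SE a1@(1,3):SE a2@(3,4):SE a3@(1,4):SE a4@(3,5):SE a5@(0,4):SE a6@(0,3):SE a7@(0,3):SE a8@(2,3):SE
t=4: a0@(0,4):SE a1@(2,4):SE a2@(0,5):SE a3@(2,5):SE a4@(0,0):SE a5@(1,5):SE a6@(1,4):SE a7@(1,4):SE a8@(3,4):SE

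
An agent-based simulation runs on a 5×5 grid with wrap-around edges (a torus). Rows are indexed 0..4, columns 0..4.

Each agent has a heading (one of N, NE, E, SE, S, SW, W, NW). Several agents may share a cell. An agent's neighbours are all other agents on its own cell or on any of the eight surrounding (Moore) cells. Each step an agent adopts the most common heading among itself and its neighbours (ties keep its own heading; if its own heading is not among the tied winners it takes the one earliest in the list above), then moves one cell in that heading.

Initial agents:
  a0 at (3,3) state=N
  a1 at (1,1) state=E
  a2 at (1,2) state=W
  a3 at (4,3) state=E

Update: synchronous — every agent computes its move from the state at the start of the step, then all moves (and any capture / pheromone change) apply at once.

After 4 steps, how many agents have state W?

t=1: a0@(2,3):N a1@(1,2):E a2@(1,1):W a3@(4,4):E
t=2: a0@(1,3):N a1@(1,3):E a2@(1,0):W a3@(4,0):E
t=3: a0@(0,3):N a1@(1,4):E a2@(1,4):W a3@(4,1):E
t=4: a0@(4,3):N a1@(1,0):E a2@(1,3):W a3@(4,2):E

1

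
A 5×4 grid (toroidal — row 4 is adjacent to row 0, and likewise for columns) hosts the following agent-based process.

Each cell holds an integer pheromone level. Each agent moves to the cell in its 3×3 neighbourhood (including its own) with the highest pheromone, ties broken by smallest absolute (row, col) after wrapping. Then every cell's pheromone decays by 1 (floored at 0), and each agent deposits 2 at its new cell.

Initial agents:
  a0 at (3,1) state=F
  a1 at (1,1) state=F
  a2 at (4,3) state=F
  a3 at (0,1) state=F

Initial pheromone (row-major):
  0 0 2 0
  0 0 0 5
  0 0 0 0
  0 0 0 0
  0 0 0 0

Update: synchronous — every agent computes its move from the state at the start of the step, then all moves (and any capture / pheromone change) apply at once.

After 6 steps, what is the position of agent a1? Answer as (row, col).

(0, 2)

t=1: a0@(2,0) a1@(0,2) a2@(0,2) a3@(0,2) | pheromone: 0 0 7 0 / 0 0 0 4 / 2 0 0 0 / 0 0 0 0 / 0 0 0 0
t=2: a0@(1,3) a1@(0,2) a2@(0,2) a3@(0,2) | pheromone: 0 0 12 0 / 0 0 0 5 / 1 0 0 0 / 0 0 0 0 / 0 0 0 0
t=3: a0@(0,2) a1@(0,2) a2@(0,2) a3@(0,2) | pheromone: 0 0 19 0 / 0 0 0 4 / 0 0 0 0 / 0 0 0 0 / 0 0 0 0
t=4: a0@(0,2) a1@(0,2) a2@(0,2) a3@(0,2) | pheromone: 0 0 26 0 / 0 0 0 3 / 0 0 0 0 / 0 0 0 0 / 0 0 0 0
t=5: a0@(0,2) a1@(0,2) a2@(0,2) a3@(0,2) | pheromone: 0 0 33 0 / 0 0 0 2 / 0 0 0 0 / 0 0 0 0 / 0 0 0 0
t=6: a0@(0,2) a1@(0,2) a2@(0,2) a3@(0,2) | pheromone: 0 0 40 0 / 0 0 0 1 / 0 0 0 0 / 0 0 0 0 / 0 0 0 0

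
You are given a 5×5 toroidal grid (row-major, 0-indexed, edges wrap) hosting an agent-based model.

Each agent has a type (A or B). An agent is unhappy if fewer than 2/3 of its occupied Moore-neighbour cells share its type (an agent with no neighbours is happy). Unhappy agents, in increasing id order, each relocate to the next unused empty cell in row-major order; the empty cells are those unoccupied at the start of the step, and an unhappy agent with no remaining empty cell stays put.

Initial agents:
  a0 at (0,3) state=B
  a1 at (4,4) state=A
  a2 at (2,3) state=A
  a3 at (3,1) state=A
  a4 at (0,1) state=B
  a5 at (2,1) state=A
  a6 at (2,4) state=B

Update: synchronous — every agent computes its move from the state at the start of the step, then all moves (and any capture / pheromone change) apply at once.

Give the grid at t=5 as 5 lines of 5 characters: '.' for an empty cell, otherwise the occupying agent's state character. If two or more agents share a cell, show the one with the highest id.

....B
A...A
ABAB.
.....
.....

t=1: a0@(0,0):B a1@(0,2):A a2@(0,4):A a3@(3,1):A a4@(0,1):B a5@(2,1):A a6@(1,0):B
t=2: a0@(0,0):B a1@(0,3):A a2@(1,1):A a3@(3,1):A a4@(0,1):B a5@(1,2):A a6@(1,3):B
t=3: a0@(0,2):B a1@(0,4):A a2@(1,0):A a3@(3,1):A a4@(1,4):B a5@(2,0):A a6@(2,1):B
t=4: a0@(0,2):B a1@(0,0):A a2@(0,1):A a3@(0,3):A a4@(1,1):B a5@(1,2):A a6@(1,3):B
t=5: a0@(0,4):B a1@(1,0):A a2@(1,4):A a3@(2,0):A a4@(2,1):B a5@(2,2):A a6@(2,3):B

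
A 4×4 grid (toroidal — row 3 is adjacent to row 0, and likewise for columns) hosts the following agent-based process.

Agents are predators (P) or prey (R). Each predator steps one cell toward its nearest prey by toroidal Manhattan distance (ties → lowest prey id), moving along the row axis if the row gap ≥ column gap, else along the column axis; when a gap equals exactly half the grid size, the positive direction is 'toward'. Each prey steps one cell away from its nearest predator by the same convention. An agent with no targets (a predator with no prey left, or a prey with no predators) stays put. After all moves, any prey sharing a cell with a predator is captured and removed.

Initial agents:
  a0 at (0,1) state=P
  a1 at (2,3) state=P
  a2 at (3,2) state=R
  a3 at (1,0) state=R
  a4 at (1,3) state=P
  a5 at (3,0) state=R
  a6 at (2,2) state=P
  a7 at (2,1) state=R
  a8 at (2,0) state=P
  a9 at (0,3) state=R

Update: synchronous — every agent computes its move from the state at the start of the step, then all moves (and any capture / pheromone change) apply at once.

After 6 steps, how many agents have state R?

t=1: a0@(3,1):P a1@(3,3):P a2@(0,2):R a3@(1,1):R a4@(1,0):P a5@(0,0):R a6@(3,2):P a7@(2,0):R a8@(1,0):P
t=2: a0@(0,1):P a1@(0,3):P a2@(1,2):R a3@(1,2):R a4@(1,1):P a5@(3,0):R a6@(0,2):P a7@(3,0):R a8@(1,1):P
t=3: a0@(1,1):P a1@(1,3):P a4@(1,2):P a5@(2,0):R a6@(1,2):P a7@(2,0):R a8@(1,2):P
t=4: a0@(2,1):P a1@(2,3):P a4@(1,3):P a5@(3,0):R a6@(1,3):P a7@(3,0):R a8@(1,3):P
t=5: a0@(3,1):P a1@(3,3):P a4@(2,3):P a5@(0,0):R a6@(2,3):P a7@(0,0):R a8@(2,3):P
t=6: a0@(0,1):P a1@(0,3):P a4@(3,3):P a5@(1,0):R a6@(3,3):P a7@(1,0):R a8@(3,3):P

2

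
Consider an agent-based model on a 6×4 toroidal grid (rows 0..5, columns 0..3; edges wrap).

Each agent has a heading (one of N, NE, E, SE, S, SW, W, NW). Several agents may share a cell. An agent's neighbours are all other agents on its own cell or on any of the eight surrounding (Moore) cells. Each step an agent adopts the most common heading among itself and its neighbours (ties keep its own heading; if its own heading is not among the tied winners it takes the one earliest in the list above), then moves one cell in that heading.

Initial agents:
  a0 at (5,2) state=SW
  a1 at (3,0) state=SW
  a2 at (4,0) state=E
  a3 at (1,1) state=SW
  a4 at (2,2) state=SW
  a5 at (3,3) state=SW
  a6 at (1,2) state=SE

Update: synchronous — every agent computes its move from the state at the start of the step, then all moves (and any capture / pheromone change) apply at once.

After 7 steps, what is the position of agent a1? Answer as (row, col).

t=1: a0@(0,1):SW a1@(4,3):SW a2@(5,3):SW a3@(2,0):SW a4@(3,1):SW a5@(4,2):SW a6@(2,1):SW
t=2: a0@(1,0):SW a1@(5,2):SW a2@(0,2):SW a3@(3,3):SW a4@(4,0):SW a5@(5,1):SW a6@(3,0):SW
t=3: a0@(2,3):SW a1@(0,1):SW a2@(1,1):SW a3@(4,2):SW a4@(5,3):SW a5@(0,0):SW a6@(4,3):SW
t=4: a0@(3,2):SW a1@(1,0):SW a2@(2,0):SW a3@(5,1):SW a4@(0,2):SW a5@(1,3):SW a6@(5,2):SW
t=5: a0@(4,1):SW a1@(2,3):SW a2@(3,3):SW a3@(0,0):SW a4@(1,1):SW a5@(2,2):SW a6@(0,1):SW
t=6: a0@(5,0):SW a1@(3,2):SW a2@(4,2):SW a3@(1,3):SW a4@(2,0):SW a5@(3,1):SW a6@(1,0):SW
t=7: a0@(0,3):SW a1@(4,1):SW a2@(5,1):SW a3@(2,2):SW a4@(3,3):SW a5@(4,0):SW a6@(2,3):SW

(4, 1)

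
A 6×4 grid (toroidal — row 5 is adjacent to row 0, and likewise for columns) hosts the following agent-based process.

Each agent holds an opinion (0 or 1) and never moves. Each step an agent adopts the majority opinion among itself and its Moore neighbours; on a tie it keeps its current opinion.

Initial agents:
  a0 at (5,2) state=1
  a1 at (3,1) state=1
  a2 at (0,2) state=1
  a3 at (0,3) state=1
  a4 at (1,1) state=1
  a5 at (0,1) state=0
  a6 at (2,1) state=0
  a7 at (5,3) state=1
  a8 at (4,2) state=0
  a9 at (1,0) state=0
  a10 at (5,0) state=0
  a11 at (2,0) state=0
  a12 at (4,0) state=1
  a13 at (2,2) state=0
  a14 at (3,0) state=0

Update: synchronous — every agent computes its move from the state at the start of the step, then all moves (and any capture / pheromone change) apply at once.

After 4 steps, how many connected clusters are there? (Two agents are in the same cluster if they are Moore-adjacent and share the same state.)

t=1: a0@(5,2):1 a1@(3,1):0 a2@(0,2):1 a3@(0,3):1 a4@(1,1):0 a5@(0,1):0 a6@(2,1):0 a7@(5,3):1 a8@(4,2):1 a9@(1,0):0 a10@(5,0):1 a11@(2,0):0 a12@(4,0):1 a13@(2,2):0 a14@(3,0):0
t=2: (unchanged — steady state)

2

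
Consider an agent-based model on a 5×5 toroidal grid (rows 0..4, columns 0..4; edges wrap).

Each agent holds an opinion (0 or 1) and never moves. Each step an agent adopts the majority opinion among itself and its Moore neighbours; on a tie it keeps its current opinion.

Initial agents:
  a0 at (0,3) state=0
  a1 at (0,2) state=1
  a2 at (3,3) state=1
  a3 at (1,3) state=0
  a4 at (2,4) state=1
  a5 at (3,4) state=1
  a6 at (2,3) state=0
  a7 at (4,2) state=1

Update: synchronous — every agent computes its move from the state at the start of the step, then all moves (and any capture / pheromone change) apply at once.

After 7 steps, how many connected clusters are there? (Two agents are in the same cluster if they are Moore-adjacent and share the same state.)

1

t=1: a0@(0,3):0 a1@(0,2):1 a2@(3,3):1 a3@(1,3):0 a4@(2,4):1 a5@(3,4):1 a6@(2,3):1 a7@(4,2):1
t=2: a0@(0,3):0 a1@(0,2):1 a2@(3,3):1 a3@(1,3):1 a4@(2,4):1 a5@(3,4):1 a6@(2,3):1 a7@(4,2):1
t=3: a0@(0,3):1 a1@(0,2):1 a2@(3,3):1 a3@(1,3):1 a4@(2,4):1 a5@(3,4):1 a6@(2,3):1 a7@(4,2):1
t=4: (unchanged — steady state)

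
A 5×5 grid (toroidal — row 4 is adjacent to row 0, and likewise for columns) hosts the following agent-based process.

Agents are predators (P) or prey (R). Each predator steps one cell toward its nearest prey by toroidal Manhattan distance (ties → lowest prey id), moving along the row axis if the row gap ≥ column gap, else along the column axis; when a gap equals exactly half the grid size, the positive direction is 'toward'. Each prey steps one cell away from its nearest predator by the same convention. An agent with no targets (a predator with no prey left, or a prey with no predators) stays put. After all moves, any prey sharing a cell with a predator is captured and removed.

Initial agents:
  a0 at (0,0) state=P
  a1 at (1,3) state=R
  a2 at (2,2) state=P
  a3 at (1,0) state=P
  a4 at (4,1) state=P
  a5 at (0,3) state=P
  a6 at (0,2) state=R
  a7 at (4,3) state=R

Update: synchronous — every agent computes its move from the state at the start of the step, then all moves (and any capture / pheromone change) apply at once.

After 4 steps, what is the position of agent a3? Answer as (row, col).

(4, 4)

t=1: a0@(0,1):P a1@(2,3):R a2@(1,2):P a3@(1,4):P a4@(0,1):P a5@(1,3):P a7@(3,3):R
t=2: a0@(1,1):P a1@(3,3):R a2@(2,2):P a3@(2,4):P a4@(1,1):P a5@(2,3):P a7@(4,3):R
t=3: a0@(2,1):P a1@(4,3):R a2@(3,2):P a3@(3,4):P a4@(2,1):P a5@(3,3):P a7@(0,3):R
t=4: a0@(3,1):P a1@(0,3):R a2@(4,2):P a3@(4,4):P a4@(3,1):P a5@(4,3):P a7@(1,3):R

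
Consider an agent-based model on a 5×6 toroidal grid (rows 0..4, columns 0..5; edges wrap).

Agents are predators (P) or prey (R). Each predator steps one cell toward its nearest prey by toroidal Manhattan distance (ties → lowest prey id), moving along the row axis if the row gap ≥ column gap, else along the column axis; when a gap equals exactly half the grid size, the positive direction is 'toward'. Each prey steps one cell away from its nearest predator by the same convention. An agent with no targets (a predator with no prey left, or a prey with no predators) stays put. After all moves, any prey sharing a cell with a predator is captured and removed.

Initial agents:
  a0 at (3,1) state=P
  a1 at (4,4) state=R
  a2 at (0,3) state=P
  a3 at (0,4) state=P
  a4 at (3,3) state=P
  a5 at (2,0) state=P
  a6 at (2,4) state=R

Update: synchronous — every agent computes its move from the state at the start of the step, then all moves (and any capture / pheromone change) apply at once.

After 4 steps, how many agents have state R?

2

t=1: a0@(3,2):P a1@(3,4):R a2@(4,3):P a3@(4,4):P a4@(4,3):P a5@(2,5):P a6@(3,4):R
t=2: a0@(3,3):P a1@(2,4):R a2@(3,3):P a3@(3,4):P a4@(3,3):P a5@(3,5):P a6@(2,4):R
t=3: a0@(2,3):P a1@(1,4):R a2@(2,3):P a3@(2,4):P a4@(2,3):P a5@(2,5):P a6@(1,4):R
t=4: a0@(1,3):P a1@(0,4):R a2@(1,3):P a3@(1,4):P a4@(1,3):P a5@(1,5):P a6@(0,4):R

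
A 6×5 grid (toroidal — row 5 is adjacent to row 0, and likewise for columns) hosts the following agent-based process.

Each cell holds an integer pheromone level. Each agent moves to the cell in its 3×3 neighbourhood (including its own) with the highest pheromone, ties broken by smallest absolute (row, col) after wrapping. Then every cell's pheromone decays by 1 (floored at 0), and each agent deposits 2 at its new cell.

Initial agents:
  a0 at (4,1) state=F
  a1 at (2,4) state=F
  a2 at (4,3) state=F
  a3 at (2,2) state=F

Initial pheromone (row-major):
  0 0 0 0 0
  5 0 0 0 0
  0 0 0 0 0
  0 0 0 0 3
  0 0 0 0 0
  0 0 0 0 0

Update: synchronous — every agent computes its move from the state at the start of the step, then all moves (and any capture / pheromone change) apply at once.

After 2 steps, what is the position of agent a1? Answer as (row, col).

t=1: a0@(3,0) a1@(1,0) a2@(3,4) a3@(1,1) | pheromone: 0 0 0 0 0 / 6 2 0 0 0 / 0 0 0 0 0 / 2 0 0 0 4 / 0 0 0 0 0 / 0 0 0 0 0
t=2: a0@(3,4) a1@(1,0) a2@(3,4) a3@(1,0) | pheromone: 0 0 0 0 0 / 9 1 0 0 0 / 0 0 0 0 0 / 1 0 0 0 7 / 0 0 0 0 0 / 0 0 0 0 0

(1, 0)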